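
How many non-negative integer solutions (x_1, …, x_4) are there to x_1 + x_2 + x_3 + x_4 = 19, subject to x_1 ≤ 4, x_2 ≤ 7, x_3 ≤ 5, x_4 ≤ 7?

Ignoring the caps, the number of non-negative solutions to x_1+…+x_4 = 19 is C(22,3) = 1540.
Subtract solutions that violate a single cap (substitute x_i' = x_i − (cap_i+1)): x_1 ≥ 5 gives C(17,3) = 680; x_2 ≥ 8 gives C(14,3) = 364; x_3 ≥ 6 gives C(16,3) = 560; x_4 ≥ 8 gives C(14,3) = 364. Together 1968.
Add back pairs where two caps are both exceeded: 84 + 165 + 84 + 56 + 20 + 56 = 465.
Subtract triples: 1 + 0 + 1 + 0 = 2.
By inclusion–exclusion the count is 1540 − 1968 + 465 − 2 = 35.

35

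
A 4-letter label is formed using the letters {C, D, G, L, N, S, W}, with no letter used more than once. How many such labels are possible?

This is a permutation of 4 out of 7: P(7,4) = 7!/3!.
That product is 7 × 6 × 5 × 4 = 840.

840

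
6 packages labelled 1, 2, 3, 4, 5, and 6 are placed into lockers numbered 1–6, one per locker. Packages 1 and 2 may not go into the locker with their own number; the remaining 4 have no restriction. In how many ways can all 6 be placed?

504

Let Aᵢ (for i ∈ {1, 2}) be the placements that put package i in its forbidden locker. Any j of these fix j positions, leaving (6−j)! ways to fill the rest, and there are C(2,j) ways to pick which j.
By inclusion–exclusion, the number of valid placements is Σ_{j=0}^{2} (−1)^j C(2,j)·(6−j)!.
Computing: 720 − 240 + 24 = 504.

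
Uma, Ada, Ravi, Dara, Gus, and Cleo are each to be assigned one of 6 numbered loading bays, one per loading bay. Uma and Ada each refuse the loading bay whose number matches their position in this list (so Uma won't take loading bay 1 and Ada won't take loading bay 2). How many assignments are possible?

504

Let Aᵢ (for i ∈ {1, 2}) be the placements that put person i in their forbidden loading bay. Any j of these fix j positions, leaving (6−j)! ways to fill the rest, and there are C(2,j) ways to pick which j.
By inclusion–exclusion, the number of valid placements is Σ_{j=0}^{2} (−1)^j C(2,j)·(6−j)!.
Computing: 720 − 240 + 24 = 504.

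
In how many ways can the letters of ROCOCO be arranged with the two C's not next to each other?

40

There are 6!/(3!·2!) = 60 arrangements of ROCOCO in total.
If the two C's are adjacent, glue them into one block, leaving 5 items to arrange: (5)!/(3!) = 20 ways.
Subtracting, 60 − 20 = 40 arrangements keep the C's apart.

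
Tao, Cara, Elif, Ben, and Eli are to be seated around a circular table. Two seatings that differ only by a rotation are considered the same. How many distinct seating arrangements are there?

Fix one person's seat to break rotational symmetry; the remaining 4 people can be arranged in (4)! = 24 ways.

24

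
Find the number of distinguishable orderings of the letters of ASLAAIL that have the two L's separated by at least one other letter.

There are 7!/(3!·2!) = 420 arrangements of ASLAAIL in total.
Arrangements with the L's together: treat LL as one letter, giving (6)!/(3!) = 120.
Hence 420 − 120 = 300.

300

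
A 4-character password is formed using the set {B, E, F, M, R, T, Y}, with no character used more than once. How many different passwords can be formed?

With no repetition, fill the 4 characters in order: 7 choices, then 6, down to 4.
That product is 7 × 6 × 5 × 4 = 840.

840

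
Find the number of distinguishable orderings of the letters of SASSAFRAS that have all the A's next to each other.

Treat the 3 copies of A as a single block. The multiset to arrange is then {AAA, F, R, S, S, S, S}, 7 items in all.
That gives (7)!/(4!) = 210 arrangements.

210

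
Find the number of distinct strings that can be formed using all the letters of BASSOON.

Letter multiplicities in BASSOON: A×1, B×1, N×1, O×2, S×2.
The number of distinct arrangements is 7!/(2!·2!) = 5040/4 = 1260.

1260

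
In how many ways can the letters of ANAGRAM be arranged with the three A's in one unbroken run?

120

Treat the 3 copies of A as a single block. The multiset to arrange is then {AAA, G, M, N, R}, 5 items in all.
All 5 items are distinct, so there are (5)! = 120 arrangements.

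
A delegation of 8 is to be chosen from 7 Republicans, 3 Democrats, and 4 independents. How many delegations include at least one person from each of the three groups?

2793

Unrestricted: C(14,8) = 3003 ways to pick any 8 of the 14.
Subtract selections that omit an entire group: no Republicans → C(7,8) = 0; no Democrats → C(11,8) = 165; no independents → C(10,8) = 45.
Add back selections omitting two groups (i.e. drawn from a single group): C(7,8) + C(3,8) + C(4,8) = 0.
By inclusion–exclusion: 3003 − 210 + 0 = 2793.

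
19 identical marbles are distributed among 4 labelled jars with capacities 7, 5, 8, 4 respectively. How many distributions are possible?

By stars and bars, unrestricted non-negative solutions to x_1+…+x_4 = 19 number C(19+3,3) = 1540.
Subtract solutions that violate a single cap (substitute x_i' = x_i − (cap_i+1)): x_1 ≥ 8 gives C(14,3) = 364; x_2 ≥ 6 gives C(16,3) = 560; x_3 ≥ 9 gives C(13,3) = 286; x_4 ≥ 5 gives C(17,3) = 680. Together 1890.
Add back pairs where two caps are both exceeded: 56 + 10 + 84 + 35 + 165 + 56 = 406.
Subtract triples: 0 + 1 + 0 + 0 = 1.
By inclusion–exclusion the count is 1540 − 1890 + 406 − 1 = 55.

55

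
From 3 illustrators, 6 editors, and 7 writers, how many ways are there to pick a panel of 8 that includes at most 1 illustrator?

6435

Split by how many illustrators are chosen (0 through 1).
Sum: C(3,0)·C(13,8) + C(3,1)·C(13,7) = 1287 + 5148 = 6435.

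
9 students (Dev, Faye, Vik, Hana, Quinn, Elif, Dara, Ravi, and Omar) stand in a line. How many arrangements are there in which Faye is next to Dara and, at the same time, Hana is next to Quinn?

Treat {Faye,Dara} as one block (2 orders) and {Hana,Quinn} as another (2 orders).
That leaves 7 units to arrange: 2 × 2 × 7! = 4 × 5040 = 20160.

20160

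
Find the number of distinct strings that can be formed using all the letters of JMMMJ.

10

Letter multiplicities in JMMMJ: J×2, M×3.
So there are 5! / (3!·2!) = 10 distinguishable arrangements.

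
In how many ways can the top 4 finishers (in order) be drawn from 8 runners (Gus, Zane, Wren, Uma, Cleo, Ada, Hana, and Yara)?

This is an ordered selection of 4 from 8: P(8,4).
That gives 8 × 7 × 6 × 5 = 1680.

1680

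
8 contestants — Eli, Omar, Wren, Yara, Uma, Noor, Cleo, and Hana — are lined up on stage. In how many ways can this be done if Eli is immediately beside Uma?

10080

Treat {Eli, Uma} as a single unit. There are 7 units to order, and the pair itself can be ordered 2 ways.
That gives 2 × 7! = 2 × 5040 = 10080.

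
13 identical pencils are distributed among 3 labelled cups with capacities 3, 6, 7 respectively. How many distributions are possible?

By stars and bars, unrestricted non-negative solutions to x_1+…+x_3 = 13 number C(13+2,2) = 105.
Subtract solutions that violate a single cap (substitute x_i' = x_i − (cap_i+1)): x_1 ≥ 4 gives C(11,2) = 55; x_2 ≥ 7 gives C(8,2) = 28; x_3 ≥ 8 gives C(7,2) = 21. Together 104.
Add back pairs where two caps are both exceeded: 6 + 3 + 0 = 9.
By inclusion–exclusion the count is 105 − 104 + 9 = 10.

10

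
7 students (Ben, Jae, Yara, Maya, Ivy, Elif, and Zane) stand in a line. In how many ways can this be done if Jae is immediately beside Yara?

Place the 5 others and the Jae-Yara pair as 6 objects in a line; the pair has 2 internal arrangements.
So the count is 2·(6)! = 1440.

1440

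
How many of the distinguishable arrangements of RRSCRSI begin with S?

120

With the first slot taken by S, it remains to arrange the other 6 letters (RRCRSI).
Those 6 letters have R appearing 3 times, giving (6)!/(3!) = 120.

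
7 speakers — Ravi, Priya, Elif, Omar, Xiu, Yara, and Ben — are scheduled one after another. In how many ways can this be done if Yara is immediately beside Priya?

Treat {Yara, Priya} as a single unit. There are 6 units to order, and the pair itself can be ordered 2 ways.
That gives 2 × 6! = 2 × 720 = 1440.

1440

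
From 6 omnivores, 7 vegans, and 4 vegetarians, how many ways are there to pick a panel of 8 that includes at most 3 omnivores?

18315

Split by how many omnivores are chosen (0 through 3).
Sum: C(6,0)·C(11,8) + C(6,1)·C(11,7) + C(6,2)·C(11,6) + C(6,3)·C(11,5) = 165 + 1980 + 6930 + 9240 = 18315.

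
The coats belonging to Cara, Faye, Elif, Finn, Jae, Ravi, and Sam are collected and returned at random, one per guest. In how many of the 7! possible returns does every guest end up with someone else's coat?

Count assignments avoiding every fixed point. For any j of the 7 guests fixed to their own coat, the other 7−j can be arranged in (7−j)! ways.
By inclusion–exclusion this is Σ_{j=0}^{7} (−1)^j C(7,j)·(7−j)!.
Computing: 5040 − 5040 + 2520 − 840 + 210 − 42 + 7 − 1 = 1854.

1854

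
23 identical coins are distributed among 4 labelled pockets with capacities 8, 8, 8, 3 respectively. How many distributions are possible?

Ignoring the caps, the number of non-negative solutions to x_1+…+x_4 = 23 is C(26,3) = 2600.
Subtract solutions that violate a single cap (substitute x_i' = x_i − (cap_i+1)): x_1 ≥ 9 gives C(17,3) = 680; x_2 ≥ 9 gives C(17,3) = 680; x_3 ≥ 9 gives C(17,3) = 680; x_4 ≥ 4 gives C(22,3) = 1540. Together 3580.
Add back pairs where two caps are both exceeded: 56 + 56 + 286 + 56 + 286 + 286 = 1026.
Subtract triples: 0 + 4 + 4 + 4 = 12.
By inclusion–exclusion the count is 2600 − 3580 + 1026 − 12 = 34.

34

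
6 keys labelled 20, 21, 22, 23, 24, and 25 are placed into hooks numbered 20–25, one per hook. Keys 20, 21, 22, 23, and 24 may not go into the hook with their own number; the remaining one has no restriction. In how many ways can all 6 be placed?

309

Let Aᵢ (for 20 ≤ i ≤ 24) be the placements that put key i in its forbidden hook. Any j of these fix j positions, leaving (6−j)! ways to fill the rest, and there are C(5,j) ways to pick which j.
By inclusion–exclusion, the number of valid placements is Σ_{j=0}^{5} (−1)^j C(5,j)·(6−j)!.
Computing: 720 − 600 + 240 − 60 + 10 − 1 = 309.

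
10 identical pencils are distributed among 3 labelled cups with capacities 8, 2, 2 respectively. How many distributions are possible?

Without the upper bounds there are C(12,2) = 66 ways to split 10 among 3 cups.
Subtract solutions that violate a single cap (substitute x_i' = x_i − (cap_i+1)): x_1 ≥ 9 gives C(3,2) = 3; x_2 ≥ 3 gives C(9,2) = 36; x_3 ≥ 3 gives C(9,2) = 36. Together 75.
Add back pairs where two caps are both exceeded: 0 + 0 + 15 = 15.
By inclusion–exclusion the count is 66 − 75 + 15 = 6.

6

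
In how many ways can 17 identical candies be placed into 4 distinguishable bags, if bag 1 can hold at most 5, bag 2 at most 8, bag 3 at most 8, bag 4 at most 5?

Without the upper bounds there are C(20,3) = 1140 ways to split 17 among 4 bags.
Subtract solutions that violate a single cap (substitute x_i' = x_i − (cap_i+1)): x_1 ≥ 6 gives C(14,3) = 364; x_2 ≥ 9 gives C(11,3) = 165; x_3 ≥ 9 gives C(11,3) = 165; x_4 ≥ 6 gives C(14,3) = 364. Together 1058.
Add back pairs where two caps are both exceeded: 10 + 10 + 56 + 0 + 10 + 10 = 96.
By inclusion–exclusion the count is 1140 − 1058 + 96 = 178.

178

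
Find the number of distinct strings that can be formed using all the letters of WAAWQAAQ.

WAAWQAAQ has 8 letters with A appearing 4 times, Q appearing twice, and W appearing twice.
The number of distinct arrangements is 8!/(4!·2!·2!) = 40320/96 = 420.

420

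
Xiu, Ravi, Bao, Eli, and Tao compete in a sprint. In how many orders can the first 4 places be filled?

120

There are 5 choices for 1st place, 4 for 2nd, and so on down to 2 for position 4.
That gives 5 × 4 × 3 × 2 = 120.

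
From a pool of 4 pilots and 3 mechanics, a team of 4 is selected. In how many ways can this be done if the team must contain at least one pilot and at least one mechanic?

Total 4-person selections from all 7: C(7,4) = 35.
Subtract selections that omit an entire group: no pilots → C(3,4) = 0; no mechanics → C(4,4) = 1.
Both groups omitted at once is impossible, so 35 − 1 = 34.

34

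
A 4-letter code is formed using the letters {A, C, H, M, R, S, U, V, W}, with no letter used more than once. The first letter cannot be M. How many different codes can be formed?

2688

The first letter has 9−1 = 8 choices (anything except M).
The remaining 3 letters are filled from the other 8 symbols without repetition: 8 × 7 × 6 = 336.
Total: 8 × 336 = 2688.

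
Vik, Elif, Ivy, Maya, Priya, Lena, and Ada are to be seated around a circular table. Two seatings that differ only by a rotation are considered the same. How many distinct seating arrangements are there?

720

Around a circle, 7 distinct people have 7!/7 = (6)! = 720 rotationally distinct seatings.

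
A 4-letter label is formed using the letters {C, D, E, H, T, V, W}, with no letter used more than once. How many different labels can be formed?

840

With no repetition, fill the 4 letters in order: 7 choices, then 6, down to 4.
7 × 6 × 5 × 4 = 840.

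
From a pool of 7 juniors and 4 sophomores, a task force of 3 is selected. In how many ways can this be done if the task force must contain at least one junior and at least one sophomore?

Total 3-person selections from all 11: C(11,3) = 165.
Selections missing a whole group: no juniors → C(4,3) = 4; no sophomores → C(7,3) = 35.
Both groups omitted at once is impossible, so 165 − 39 = 126.

126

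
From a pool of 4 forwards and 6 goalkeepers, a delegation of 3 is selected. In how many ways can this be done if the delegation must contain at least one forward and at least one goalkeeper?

96

Unrestricted: C(10,3) = 120 ways to pick any 3 of the 10.
Selections missing a whole group: no forwards → C(6,3) = 20; no goalkeepers → C(4,3) = 4.
Both groups omitted at once is impossible, so 120 − 24 = 96.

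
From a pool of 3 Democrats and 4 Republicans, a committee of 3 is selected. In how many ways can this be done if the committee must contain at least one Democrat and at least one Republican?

Unrestricted: C(7,3) = 35 ways to pick any 3 of the 7.
Selections missing a whole group: no Democrats → C(4,3) = 4; no Republicans → C(3,3) = 1.
Both groups omitted at once is impossible, so 35 − 5 = 30.

30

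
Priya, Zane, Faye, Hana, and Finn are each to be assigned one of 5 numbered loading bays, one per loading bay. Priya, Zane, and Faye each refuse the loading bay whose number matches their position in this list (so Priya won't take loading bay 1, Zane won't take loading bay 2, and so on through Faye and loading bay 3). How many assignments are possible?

64

Let Aᵢ (for i ∈ {1, 2, 3}) be the placements that put person i in their forbidden loading bay. Any j of these fix j positions, leaving (5−j)! ways to fill the rest, and there are C(3,j) ways to pick which j.
By inclusion–exclusion, the number of valid placements is Σ_{j=0}^{3} (−1)^j C(3,j)·(5−j)!.
Computing: 120 − 72 + 18 − 2 = 64.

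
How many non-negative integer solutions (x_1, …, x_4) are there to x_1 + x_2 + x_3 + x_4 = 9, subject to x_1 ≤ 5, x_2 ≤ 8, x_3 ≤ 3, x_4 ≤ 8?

142

Without the upper bounds there are C(12,3) = 220 ways to split 9 among 4 variables.
Subtract solutions that violate a single cap (substitute x_i' = x_i − (cap_i+1)): x_1 ≥ 6 gives C(6,3) = 20; x_2 ≥ 9 gives C(3,3) = 1; x_3 ≥ 4 gives C(8,3) = 56; x_4 ≥ 9 gives C(3,3) = 1. Together 78.
No two caps can be exceeded simultaneously, so the pair terms are all 0.
By inclusion–exclusion the count is 220 − 78 + 0 = 142.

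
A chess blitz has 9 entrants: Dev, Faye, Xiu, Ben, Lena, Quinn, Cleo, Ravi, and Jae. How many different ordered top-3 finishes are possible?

504

There are 9 choices for 1st place, 8 for 2nd, and 7 for 3rd.
That gives 9 × 8 × 7 = 504.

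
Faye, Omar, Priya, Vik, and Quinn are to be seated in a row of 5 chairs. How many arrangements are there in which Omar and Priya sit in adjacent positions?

48

Place the 3 others and the Omar-Priya pair as 4 objects in a line; the pair has 2 internal arrangements.
That gives 2 × 4! = 2 × 24 = 48.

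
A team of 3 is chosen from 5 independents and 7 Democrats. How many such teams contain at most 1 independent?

Split by how many independents are chosen (0 through 1).
Sum: C(5,0)·C(7,3) + C(5,1)·C(7,2) = 35 + 105 = 140.

140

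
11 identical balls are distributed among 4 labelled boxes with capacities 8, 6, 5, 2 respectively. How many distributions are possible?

Without the upper bounds there are C(14,3) = 364 ways to split 11 among 4 boxes.
Subtract solutions that violate a single cap (substitute x_i' = x_i − (cap_i+1)): x_1 ≥ 9 gives C(5,3) = 10; x_2 ≥ 7 gives C(7,3) = 35; x_3 ≥ 6 gives C(8,3) = 56; x_4 ≥ 3 gives C(11,3) = 165. Together 266.
Add back pairs where two caps are both exceeded: 0 + 0 + 0 + 0 + 4 + 10 = 14.
By inclusion–exclusion the count is 364 − 266 + 14 = 112.

112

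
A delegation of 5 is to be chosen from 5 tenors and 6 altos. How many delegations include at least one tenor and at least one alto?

455

Unrestricted: C(11,5) = 462 ways to pick any 5 of the 11.
Subtract selections that omit an entire group: no tenors → C(6,5) = 6; no altos → C(5,5) = 1.
Both groups omitted at once is impossible, so 462 − 7 = 455.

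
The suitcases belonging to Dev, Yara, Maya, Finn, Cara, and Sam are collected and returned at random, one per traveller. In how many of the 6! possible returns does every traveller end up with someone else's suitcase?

This is the derangement count D_6: permutations of 6 items with no fixed point.
By inclusion–exclusion this is Σ_{j=0}^{6} (−1)^j C(6,j)·(6−j)!.
Computing: 720 − 720 + 360 − 120 + 30 − 6 + 1 = 265.

265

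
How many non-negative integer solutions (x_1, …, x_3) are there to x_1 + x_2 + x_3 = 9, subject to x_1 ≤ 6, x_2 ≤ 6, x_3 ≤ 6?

37

By stars and bars, unrestricted non-negative solutions to x_1+…+x_3 = 9 number C(9+2,2) = 55.
Subtract solutions that violate a single cap (substitute x_i' = x_i − (cap_i+1)): x_1 ≥ 7 gives C(4,2) = 6; x_2 ≥ 7 gives C(4,2) = 6; x_3 ≥ 7 gives C(4,2) = 6. Together 18.
No two caps can be exceeded simultaneously, so the pair terms are all 0.
By inclusion–exclusion the count is 55 − 18 + 0 = 37.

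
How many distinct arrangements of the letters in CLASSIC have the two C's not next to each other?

There are 7!/(2!·2!) = 1260 arrangements of CLASSIC in total.
Arrangements with the C's together: treat CC as one letter, giving (6)!/(2!) = 360.
Subtracting, 1260 − 360 = 900 arrangements keep the C's apart.

900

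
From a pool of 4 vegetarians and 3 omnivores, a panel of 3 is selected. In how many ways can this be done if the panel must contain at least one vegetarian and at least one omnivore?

30

With no constraint there are C(7,3) = 35 possible selections.
Selections missing a whole group: no vegetarians → C(3,3) = 1; no omnivores → C(4,3) = 4.
Both groups omitted at once is impossible, so 35 − 5 = 30.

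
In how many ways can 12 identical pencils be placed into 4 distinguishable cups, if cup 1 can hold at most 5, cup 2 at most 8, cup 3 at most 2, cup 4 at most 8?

By stars and bars, unrestricted non-negative solutions to x_1+…+x_4 = 12 number C(12+3,3) = 455.
Subtract solutions that violate a single cap (substitute x_i' = x_i − (cap_i+1)): x_1 ≥ 6 gives C(9,3) = 84; x_2 ≥ 9 gives C(6,3) = 20; x_3 ≥ 3 gives C(12,3) = 220; x_4 ≥ 9 gives C(6,3) = 20. Together 344.
Add back pairs where two caps are both exceeded: 0 + 20 + 0 + 1 + 0 + 1 = 22.
By inclusion–exclusion the count is 455 − 344 + 22 = 133.

133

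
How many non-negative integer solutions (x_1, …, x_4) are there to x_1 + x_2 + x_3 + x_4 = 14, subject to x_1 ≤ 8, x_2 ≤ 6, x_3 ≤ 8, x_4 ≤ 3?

190

By stars and bars, unrestricted non-negative solutions to x_1+…+x_4 = 14 number C(14+3,3) = 680.
Subtract solutions that violate a single cap (substitute x_i' = x_i − (cap_i+1)): x_1 ≥ 9 gives C(8,3) = 56; x_2 ≥ 7 gives C(10,3) = 120; x_3 ≥ 9 gives C(8,3) = 56; x_4 ≥ 4 gives C(13,3) = 286. Together 518.
Add back pairs where two caps are both exceeded: 0 + 0 + 4 + 0 + 20 + 4 = 28.
By inclusion–exclusion the count is 680 − 518 + 28 = 190.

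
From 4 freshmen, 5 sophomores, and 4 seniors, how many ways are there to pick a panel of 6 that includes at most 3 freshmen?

1680

Split by how many freshmen are chosen (0 through 3).
Sum: C(4,0)·C(9,6) + C(4,1)·C(9,5) + C(4,2)·C(9,4) + C(4,3)·C(9,3) = 84 + 504 + 756 + 336 = 1680.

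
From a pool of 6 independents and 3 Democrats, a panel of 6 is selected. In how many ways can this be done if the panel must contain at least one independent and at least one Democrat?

Total 6-person selections from all 9: C(9,6) = 84.
Subtract selections that omit an entire group: no independents → C(3,6) = 0; no Democrats → C(6,6) = 1.
Both groups omitted at once is impossible, so 84 − 1 = 83.

83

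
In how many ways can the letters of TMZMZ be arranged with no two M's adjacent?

There are 5!/(2!·2!) = 30 arrangements of TMZMZ in total.
If the two M's are adjacent, glue them into one block, leaving 4 items to arrange: (4)!/(2!) = 12 ways.
Subtracting, 30 − 12 = 18 arrangements keep the M's apart.

18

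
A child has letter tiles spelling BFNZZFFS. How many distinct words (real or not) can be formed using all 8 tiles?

3360

BFNZZFFS has 8 letters with F appearing 3 times and Z appearing twice.
The number of distinct arrangements is 8!/(3!·2!) = 40320/12 = 3360.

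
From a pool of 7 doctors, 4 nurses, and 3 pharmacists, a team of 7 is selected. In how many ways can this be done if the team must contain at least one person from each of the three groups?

2982

Unrestricted: C(14,7) = 3432 ways to pick any 7 of the 14.
Subtract selections that omit an entire group: no doctors → C(7,7) = 1; no nurses → C(10,7) = 120; no pharmacists → C(11,7) = 330.
Add back selections omitting two groups (i.e. drawn from a single group): C(7,7) + C(4,7) + C(3,7) = 1.
By inclusion–exclusion: 3432 − 451 + 1 = 2982.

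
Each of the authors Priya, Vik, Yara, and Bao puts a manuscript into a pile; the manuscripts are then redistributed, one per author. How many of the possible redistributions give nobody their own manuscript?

9

Count assignments avoiding every fixed point. For any j of the 4 authors fixed to their own manuscript, the other 4−j can be arranged in (4−j)! ways.
By inclusion–exclusion this is Σ_{j=0}^{4} (−1)^j C(4,j)·(4−j)!.
Computing: 24 − 24 + 12 − 4 + 1 = 9.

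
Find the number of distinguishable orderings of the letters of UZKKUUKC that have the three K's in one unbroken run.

Treat the 3 copies of K as a single block. The multiset to arrange is then {KKK, C, U, U, U, Z}, 6 items in all.
That gives (6)!/(3!) = 120 arrangements.

120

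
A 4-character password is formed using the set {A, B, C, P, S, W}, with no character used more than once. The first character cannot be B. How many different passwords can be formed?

The first character has 6−1 = 5 choices (anything except B).
The remaining 3 characters are filled from the other 5 symbols without repetition: 5 × 4 × 3 = 60.
Total: 5 × 60 = 300.

300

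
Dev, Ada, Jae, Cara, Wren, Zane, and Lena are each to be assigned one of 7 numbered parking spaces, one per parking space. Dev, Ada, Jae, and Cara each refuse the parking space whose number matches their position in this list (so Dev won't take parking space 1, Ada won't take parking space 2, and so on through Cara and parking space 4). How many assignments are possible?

2790

Let Aᵢ (for 1 ≤ i ≤ 4) be the placements that put person i in their forbidden parking space. Any j of these fix j positions, leaving (7−j)! ways to fill the rest, and there are C(4,j) ways to pick which j.
By inclusion–exclusion, the number of valid placements is Σ_{j=0}^{4} (−1)^j C(4,j)·(7−j)!.
Computing: 5040 − 2880 + 720 − 96 + 6 = 2790.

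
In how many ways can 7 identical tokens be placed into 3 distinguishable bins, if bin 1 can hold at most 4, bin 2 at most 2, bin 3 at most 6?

14

By stars and bars, unrestricted non-negative solutions to x_1+…+x_3 = 7 number C(7+2,2) = 36.
Subtract solutions that violate a single cap (substitute x_i' = x_i − (cap_i+1)): x_1 ≥ 5 gives C(4,2) = 6; x_2 ≥ 3 gives C(6,2) = 15; x_3 ≥ 7 gives C(2,2) = 1. Together 22.
No two caps can be exceeded simultaneously, so the pair terms are all 0.
By inclusion–exclusion the count is 36 − 22 + 0 = 14.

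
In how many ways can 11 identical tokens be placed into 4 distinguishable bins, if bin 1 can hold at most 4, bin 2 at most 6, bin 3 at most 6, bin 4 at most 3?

Without the upper bounds there are C(14,3) = 364 ways to split 11 among 4 bins.
Subtract solutions that violate a single cap (substitute x_i' = x_i − (cap_i+1)): x_1 ≥ 5 gives C(9,3) = 84; x_2 ≥ 7 gives C(7,3) = 35; x_3 ≥ 7 gives C(7,3) = 35; x_4 ≥ 4 gives C(10,3) = 120. Together 274.
Add back pairs where two caps are both exceeded: 0 + 0 + 10 + 0 + 1 + 1 = 12.
By inclusion–exclusion the count is 364 − 274 + 12 = 102.

102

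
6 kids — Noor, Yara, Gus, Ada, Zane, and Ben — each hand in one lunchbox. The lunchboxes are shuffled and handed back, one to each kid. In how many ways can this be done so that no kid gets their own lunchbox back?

Count assignments avoiding every fixed point. For any j of the 6 kids fixed to their own lunchbox, the other 6−j can be arranged in (6−j)! ways.
By inclusion–exclusion this is Σ_{j=0}^{6} (−1)^j C(6,j)·(6−j)!.
Computing: 720 − 720 + 360 − 120 + 30 − 6 + 1 = 265.

265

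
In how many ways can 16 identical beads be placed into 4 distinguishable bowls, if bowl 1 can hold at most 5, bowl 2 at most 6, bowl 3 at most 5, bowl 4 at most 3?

Ignoring the caps, the number of non-negative solutions to x_1+…+x_4 = 16 is C(19,3) = 969.
Subtract solutions that violate a single cap (substitute x_i' = x_i − (cap_i+1)): x_1 ≥ 6 gives C(13,3) = 286; x_2 ≥ 7 gives C(12,3) = 220; x_3 ≥ 6 gives C(13,3) = 286; x_4 ≥ 4 gives C(15,3) = 455. Together 1247.
Add back pairs where two caps are both exceeded: 20 + 35 + 84 + 20 + 56 + 84 = 299.
Subtract triples: 0 + 0 + 1 + 0 = 1.
By inclusion–exclusion the count is 969 − 1247 + 299 − 1 = 20.

20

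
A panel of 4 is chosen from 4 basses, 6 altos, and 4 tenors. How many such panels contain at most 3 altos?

Split by how many altos are chosen (0 through 3).
Sum: C(6,0)·C(8,4) + C(6,1)·C(8,3) + C(6,2)·C(8,2) + C(6,3)·C(8,1) = 70 + 336 + 420 + 160 = 986.

986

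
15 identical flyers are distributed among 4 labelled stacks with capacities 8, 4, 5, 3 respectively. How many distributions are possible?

Without the upper bounds there are C(18,3) = 816 ways to split 15 among 4 stacks.
Subtract solutions that violate a single cap (substitute x_i' = x_i − (cap_i+1)): x_1 ≥ 9 gives C(9,3) = 84; x_2 ≥ 5 gives C(13,3) = 286; x_3 ≥ 6 gives C(12,3) = 220; x_4 ≥ 4 gives C(14,3) = 364. Together 954.
Add back pairs where two caps are both exceeded: 4 + 1 + 10 + 35 + 84 + 56 = 190.
Subtract triples: 0 + 0 + 0 + 1 = 1.
By inclusion–exclusion the count is 816 − 954 + 190 − 1 = 51.

51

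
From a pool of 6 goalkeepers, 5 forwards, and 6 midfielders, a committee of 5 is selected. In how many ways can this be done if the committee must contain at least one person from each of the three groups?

4485

Unrestricted: C(17,5) = 6188 ways to pick any 5 of the 17.
Selections missing a whole group: no goalkeepers → C(11,5) = 462; no forwards → C(12,5) = 792; no midfielders → C(11,5) = 462.
Add back selections omitting two groups (i.e. drawn from a single group): C(6,5) + C(5,5) + C(6,5) = 13.
By inclusion–exclusion: 6188 − 1716 + 13 = 4485.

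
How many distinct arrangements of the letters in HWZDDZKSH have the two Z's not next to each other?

Total arrangements of HWZDDZKSH: 9!/(2!·2!·2!) = 45360.
If the two Z's are adjacent, glue them into one block, leaving 8 items to arrange: (8)!/(2!·2!) = 10080 ways.
Subtracting, 45360 − 10080 = 35280 arrangements keep the Z's apart.

35280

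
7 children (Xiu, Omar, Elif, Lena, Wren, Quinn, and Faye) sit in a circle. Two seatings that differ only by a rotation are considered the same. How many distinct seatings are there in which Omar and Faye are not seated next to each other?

480

Without the restriction there are (6)! = 720 seatings.
Seatings with Omar beside Faye: treat them as a block with 2 internal orders, giving 2 × (5)! = 240.
Subtracting, 720 − 240 = 480.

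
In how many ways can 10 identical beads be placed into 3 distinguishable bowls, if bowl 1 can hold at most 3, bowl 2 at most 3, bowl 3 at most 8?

13

Without the upper bounds there are C(12,2) = 66 ways to split 10 among 3 bowls.
Subtract solutions that violate a single cap (substitute x_i' = x_i − (cap_i+1)): x_1 ≥ 4 gives C(8,2) = 28; x_2 ≥ 4 gives C(8,2) = 28; x_3 ≥ 9 gives C(3,2) = 3. Together 59.
Add back pairs where two caps are both exceeded: 6 + 0 + 0 = 6.
By inclusion–exclusion the count is 66 − 59 + 6 = 13.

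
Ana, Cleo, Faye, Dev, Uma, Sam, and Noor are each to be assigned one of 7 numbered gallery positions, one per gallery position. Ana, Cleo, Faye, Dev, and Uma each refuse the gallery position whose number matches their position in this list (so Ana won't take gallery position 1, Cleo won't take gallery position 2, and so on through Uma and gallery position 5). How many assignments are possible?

2428

Let Aᵢ (for 1 ≤ i ≤ 5) be the placements that put person i in their forbidden gallery position. Any j of these fix j positions, leaving (7−j)! ways to fill the rest, and there are C(5,j) ways to pick which j.
By inclusion–exclusion, the number of valid placements is Σ_{j=0}^{5} (−1)^j C(5,j)·(7−j)!.
Computing: 5040 − 3600 + 1200 − 240 + 30 − 2 = 2428.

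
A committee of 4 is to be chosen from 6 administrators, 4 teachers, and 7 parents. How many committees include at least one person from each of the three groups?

1176

Total 4-person selections from all 17: C(17,4) = 2380.
Subtract selections that omit an entire group: no administrators → C(11,4) = 330; no teachers → C(13,4) = 715; no parents → C(10,4) = 210.
Add back selections omitting two groups (i.e. drawn from a single group): C(6,4) + C(4,4) + C(7,4) = 51.
By inclusion–exclusion: 2380 − 1255 + 51 = 1176.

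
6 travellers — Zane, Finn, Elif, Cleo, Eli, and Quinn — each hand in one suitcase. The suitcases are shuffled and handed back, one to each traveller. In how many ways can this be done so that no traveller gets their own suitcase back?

Count assignments avoiding every fixed point. For any j of the 6 travellers fixed to their own suitcase, the other 6−j can be arranged in (6−j)! ways.
By inclusion–exclusion this is Σ_{j=0}^{6} (−1)^j C(6,j)·(6−j)!.
Computing: 720 − 720 + 360 − 120 + 30 − 6 + 1 = 265.

265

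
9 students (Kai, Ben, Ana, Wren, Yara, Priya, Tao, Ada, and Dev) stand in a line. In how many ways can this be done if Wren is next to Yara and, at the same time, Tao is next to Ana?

Treat {Wren,Yara} as one block (2 orders) and {Tao,Ana} as another (2 orders).
That leaves 7 units to arrange: 2 × 2 × 7! = 4 × 5040 = 20160.

20160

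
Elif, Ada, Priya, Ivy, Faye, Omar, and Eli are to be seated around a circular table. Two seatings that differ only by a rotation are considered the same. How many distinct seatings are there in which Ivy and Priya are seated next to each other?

Glue Ivy and Priya into a block (2 internal orders). Seating 6 units around a circle gives (5)! arrangements.
So 2 × (5)! = 2 × 120 = 240.

240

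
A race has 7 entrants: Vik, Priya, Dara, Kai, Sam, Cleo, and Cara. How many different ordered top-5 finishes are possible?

2520

There are 7 choices for 1st place, 6 for 2nd, and so on down to 3 for position 5.
That gives 7 × 6 × 5 × 4 × 3 = 2520.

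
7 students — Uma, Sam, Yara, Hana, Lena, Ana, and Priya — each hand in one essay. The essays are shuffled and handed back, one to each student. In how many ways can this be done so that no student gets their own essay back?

This is the derangement count D_7: permutations of 7 items with no fixed point.
By inclusion–exclusion this is Σ_{j=0}^{7} (−1)^j C(7,j)·(7−j)!.
Computing: 5040 − 5040 + 2520 − 840 + 210 − 42 + 7 − 1 = 1854.

1854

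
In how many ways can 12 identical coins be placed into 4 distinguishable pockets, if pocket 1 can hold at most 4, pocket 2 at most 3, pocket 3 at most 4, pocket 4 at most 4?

20

Without the upper bounds there are C(15,3) = 455 ways to split 12 among 4 pockets.
Subtract solutions that violate a single cap (substitute x_i' = x_i − (cap_i+1)): x_1 ≥ 5 gives C(10,3) = 120; x_2 ≥ 4 gives C(11,3) = 165; x_3 ≥ 5 gives C(10,3) = 120; x_4 ≥ 5 gives C(10,3) = 120. Together 525.
Add back pairs where two caps are both exceeded: 20 + 10 + 10 + 20 + 20 + 10 = 90.
By inclusion–exclusion the count is 455 − 525 + 90 = 20.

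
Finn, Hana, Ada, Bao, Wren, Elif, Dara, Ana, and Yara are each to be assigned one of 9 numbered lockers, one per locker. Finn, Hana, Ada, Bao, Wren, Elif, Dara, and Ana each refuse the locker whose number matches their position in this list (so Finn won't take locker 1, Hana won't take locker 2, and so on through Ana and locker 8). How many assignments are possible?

Let Aᵢ (for 1 ≤ i ≤ 8) be the placements that put person i in their forbidden locker. Any j of these fix j positions, leaving (9−j)! ways to fill the rest, and there are C(8,j) ways to pick which j.
By inclusion–exclusion, the number of valid placements is Σ_{j=0}^{8} (−1)^j C(8,j)·(9−j)!.
Computing: 362880 − 322560 + 141120 − 40320 + 8400 − 1344 + 168 − 16 + 1 = 148329.

148329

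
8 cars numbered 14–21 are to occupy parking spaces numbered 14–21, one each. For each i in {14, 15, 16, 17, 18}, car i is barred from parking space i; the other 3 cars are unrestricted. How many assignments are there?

Let Aᵢ (for 14 ≤ i ≤ 18) be the placements that put car i in its forbidden parking space. Any j of these fix j positions, leaving (8−j)! ways to fill the rest, and there are C(5,j) ways to pick which j.
By inclusion–exclusion, the number of valid placements is Σ_{j=0}^{5} (−1)^j C(5,j)·(8−j)!.
Computing: 40320 − 25200 + 7200 − 1200 + 120 − 6 = 21234.

21234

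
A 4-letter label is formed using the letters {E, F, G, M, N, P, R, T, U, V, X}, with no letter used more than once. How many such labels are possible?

With no repetition, fill the 4 letters in order: 11 choices, then 10, down to 8.
11 × 10 × 9 × 8 = 7920.

7920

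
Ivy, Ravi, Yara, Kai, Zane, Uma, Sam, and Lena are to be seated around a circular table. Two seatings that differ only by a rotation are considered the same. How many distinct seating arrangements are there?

Around a circle, 8 distinct people have 8!/8 = (7)! = 5040 rotationally distinct seatings.

5040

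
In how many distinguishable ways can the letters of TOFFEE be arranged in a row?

Letter multiplicities in TOFFEE: E×2, F×2, O×1, T×1.
So there are 6! / (2!·2!) = 180 distinguishable arrangements.

180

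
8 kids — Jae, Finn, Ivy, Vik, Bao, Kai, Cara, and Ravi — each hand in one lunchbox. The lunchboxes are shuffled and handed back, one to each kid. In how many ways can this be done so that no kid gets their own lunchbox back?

Count assignments avoiding every fixed point. For any j of the 8 kids fixed to their own lunchbox, the other 8−j can be arranged in (8−j)! ways.
By inclusion–exclusion this is Σ_{j=0}^{8} (−1)^j C(8,j)·(8−j)!.
Computing: 40320 − 40320 + 20160 − 6720 + 1680 − 336 + 56 − 8 + 1 = 14833.

14833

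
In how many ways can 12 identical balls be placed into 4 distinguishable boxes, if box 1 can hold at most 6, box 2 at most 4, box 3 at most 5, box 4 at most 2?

Ignoring the caps, the number of non-negative solutions to x_1+…+x_4 = 12 is C(15,3) = 455.
Subtract solutions that violate a single cap (substitute x_i' = x_i − (cap_i+1)): x_1 ≥ 7 gives C(8,3) = 56; x_2 ≥ 5 gives C(10,3) = 120; x_3 ≥ 6 gives C(9,3) = 84; x_4 ≥ 3 gives C(12,3) = 220. Together 480.
Add back pairs where two caps are both exceeded: 1 + 0 + 10 + 4 + 35 + 20 = 70.
By inclusion–exclusion the count is 455 − 480 + 70 = 45.

45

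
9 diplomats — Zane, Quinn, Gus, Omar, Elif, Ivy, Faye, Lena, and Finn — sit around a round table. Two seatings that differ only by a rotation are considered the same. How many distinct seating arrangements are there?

Seat Zane anywhere (absorbing the rotational symmetry), then permute the other 8: (8)! = 40320.

40320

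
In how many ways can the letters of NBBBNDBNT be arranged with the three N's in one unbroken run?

210

Treat the 3 copies of N as a single block. The multiset to arrange is then {NNN, B, B, B, B, D, T}, 7 items in all.
That gives (7)!/(4!) = 210 arrangements.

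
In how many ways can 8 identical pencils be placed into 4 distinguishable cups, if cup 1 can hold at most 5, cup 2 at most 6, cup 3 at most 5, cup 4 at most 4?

Without the upper bounds there are C(11,3) = 165 ways to split 8 among 4 cups.
Subtract solutions that violate a single cap (substitute x_i' = x_i − (cap_i+1)): x_1 ≥ 6 gives C(5,3) = 10; x_2 ≥ 7 gives C(4,3) = 4; x_3 ≥ 6 gives C(5,3) = 10; x_4 ≥ 5 gives C(6,3) = 20. Together 44.
No two caps can be exceeded simultaneously, so the pair terms are all 0.
By inclusion–exclusion the count is 165 − 44 + 0 = 121.

121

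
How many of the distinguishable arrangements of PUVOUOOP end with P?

With the last slot taken by P, it remains to arrange the other 7 letters (UVOUOOP).
Those 7 letters have O appearing 3 times and U appearing twice, giving (7)!/(3!·2!) = 420.

420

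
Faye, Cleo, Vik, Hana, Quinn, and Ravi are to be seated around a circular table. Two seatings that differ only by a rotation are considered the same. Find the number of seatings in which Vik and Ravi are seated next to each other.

48

Treat {Vik, Ravi} as one unit (2 internal orders) and seat the resulting 5 units around the table: (4)! circular arrangements.
So 2 × (4)! = 2 × 24 = 48.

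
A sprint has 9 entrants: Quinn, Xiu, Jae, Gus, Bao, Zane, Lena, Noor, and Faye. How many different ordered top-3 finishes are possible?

504

This is an ordered selection of 3 from 9: P(9,3).
That gives 9 × 8 × 7 = 504.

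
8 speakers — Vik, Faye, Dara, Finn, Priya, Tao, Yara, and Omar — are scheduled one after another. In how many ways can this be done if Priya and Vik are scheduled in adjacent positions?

10080

Place the 6 others and the Priya-Vik pair as 7 objects in a line; the pair has 2 internal arrangements.
That gives 2 × 7! = 2 × 5040 = 10080.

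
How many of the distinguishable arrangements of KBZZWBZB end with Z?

With the last slot taken by Z, it remains to arrange the other 7 letters (KBZWBZB).
Those 7 letters have B appearing 3 times and Z appearing twice, giving (7)!/(3!·2!) = 420.

420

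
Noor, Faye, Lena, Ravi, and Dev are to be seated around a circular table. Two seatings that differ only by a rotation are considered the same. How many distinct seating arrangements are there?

24

Fix one person's seat to break rotational symmetry; the remaining 4 people can be arranged in (4)! = 24 ways.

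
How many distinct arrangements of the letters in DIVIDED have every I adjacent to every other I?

Treat the 2 copies of I as a single block. The multiset to arrange is then {II, D, D, D, E, V}, 6 items in all.
That gives (6)!/(3!) = 120 arrangements.

120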